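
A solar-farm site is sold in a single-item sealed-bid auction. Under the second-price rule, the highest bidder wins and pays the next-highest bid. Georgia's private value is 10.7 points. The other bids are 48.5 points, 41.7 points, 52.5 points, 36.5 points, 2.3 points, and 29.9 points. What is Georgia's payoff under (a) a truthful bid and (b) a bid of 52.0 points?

The highest competing bid is 52.5 points.
Bidding truthfully at 10.7 points: the top bid is 52.5 points (a rival), so Georgia loses. Payoff = 0.0 points.
Bidding 52.0 points: the top bid is 52.5 points (a rival), so Georgia loses. Payoff = 0.0 points.
The bid only affects whether you win, not the price — here both bids land on the same side of the top rival bid, so the deviation is payoff-neutral.

Truthful: 0.0 points; alternative: 0.0 points.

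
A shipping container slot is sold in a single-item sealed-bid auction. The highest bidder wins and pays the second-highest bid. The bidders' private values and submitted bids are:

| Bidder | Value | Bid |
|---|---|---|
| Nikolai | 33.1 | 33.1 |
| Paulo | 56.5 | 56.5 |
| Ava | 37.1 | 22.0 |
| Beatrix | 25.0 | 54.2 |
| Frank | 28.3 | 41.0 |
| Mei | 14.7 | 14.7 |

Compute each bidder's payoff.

Bids in descending order: Paulo 56.5; Beatrix 54.2; Frank 41.0; Nikolai 33.1; Ava 22.0; Mei 14.7.
Paulo has the top bid and wins; the price is the second-highest bid, 54.2.
Paulo's payoff = 56.5 − 54.2 = 2.3. All other bidders lose, so their payoff is 0.

Payoffs: Nikolai 0.0, Paulo 2.3, Ava 0.0, Beatrix 0.0, Frank 0.0, Mei 0.0.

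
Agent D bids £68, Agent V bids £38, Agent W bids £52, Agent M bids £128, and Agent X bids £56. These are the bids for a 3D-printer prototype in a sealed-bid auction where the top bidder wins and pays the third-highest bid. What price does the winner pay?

Ranking the bids: Agent M £128 > Agent D £68 > Agent X £56 > Agent W £52 > Agent V £38.
Agent M is the highest bidder, so Agent M wins.
Under the third-price rule, the price is the third-highest bid: £56.

The winner pays £56.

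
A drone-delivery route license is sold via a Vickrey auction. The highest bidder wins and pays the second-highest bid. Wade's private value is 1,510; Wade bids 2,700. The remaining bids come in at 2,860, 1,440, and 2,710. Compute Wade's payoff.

Highest competing bid: 2,860.
Wade's bid 2,700 is not the highest, so Wade loses, pays nothing, and earns zero payoff.

Wade's payoff: 0.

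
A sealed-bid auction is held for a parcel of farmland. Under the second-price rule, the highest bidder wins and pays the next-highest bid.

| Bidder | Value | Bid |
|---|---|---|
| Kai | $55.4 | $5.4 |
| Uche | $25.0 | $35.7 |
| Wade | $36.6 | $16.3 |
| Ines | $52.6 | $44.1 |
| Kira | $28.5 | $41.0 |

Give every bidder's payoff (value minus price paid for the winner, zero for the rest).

Ordered from highest: Ines $44.1 > Kira $41.0 > Uche $35.7 > Wade $16.3 > Kai $5.4.
Ines has the top bid and wins; the price is the second-highest bid, $41.0.
Ines's payoff = $52.6 − $41.0 = $11.6. All other bidders lose, so their payoff is 0.

Kai $0.0, Uche $0.0, Wade $0.0, Ines $11.6, Kira $0.0.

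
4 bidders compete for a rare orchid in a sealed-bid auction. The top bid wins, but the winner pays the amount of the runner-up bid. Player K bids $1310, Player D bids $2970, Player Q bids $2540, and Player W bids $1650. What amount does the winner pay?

Sorted high to low: Player D $2970; Player Q $2540; Player W $1650; Player K $1310.
Player D has the highest bid, so Player D wins.
The second-highest bid is $2540, so that is what Player D pays.

$2540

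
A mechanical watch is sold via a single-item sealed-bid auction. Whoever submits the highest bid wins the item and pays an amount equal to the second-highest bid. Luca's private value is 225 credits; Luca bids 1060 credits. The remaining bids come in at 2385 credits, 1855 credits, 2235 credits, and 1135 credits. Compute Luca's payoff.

Highest competing bid: 2385 credits.
Luca's bid 1060 credits is not the highest, so Luca loses, pays nothing, and earns zero payoff.

Payoff = 0 credits.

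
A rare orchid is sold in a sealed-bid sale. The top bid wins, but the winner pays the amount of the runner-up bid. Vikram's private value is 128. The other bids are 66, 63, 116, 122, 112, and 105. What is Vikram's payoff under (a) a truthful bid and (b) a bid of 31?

The highest competing bid is 122.
Bidding truthfully at 128: Vikram has the top bid, wins, and pays the second-highest bid 122. Payoff = 128 − 122 = 6.
Bidding 31: the top bid is 122 (a rival), so Vikram loses. Payoff = 0.

(a) 6  (b) 0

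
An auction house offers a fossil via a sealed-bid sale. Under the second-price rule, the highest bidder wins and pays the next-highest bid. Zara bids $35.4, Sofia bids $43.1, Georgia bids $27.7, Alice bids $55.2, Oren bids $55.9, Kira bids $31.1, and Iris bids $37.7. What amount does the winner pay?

The winner pays $55.2.

Ordered from highest: Oren $55.9, then Alice $55.2, then Sofia $43.1, then Iris $37.7, then Zara $35.4, then Kira $31.1, then Georgia $27.7.
Oren has the highest bid, so Oren wins.
The second-highest bid is $55.2, so that is what Oren pays.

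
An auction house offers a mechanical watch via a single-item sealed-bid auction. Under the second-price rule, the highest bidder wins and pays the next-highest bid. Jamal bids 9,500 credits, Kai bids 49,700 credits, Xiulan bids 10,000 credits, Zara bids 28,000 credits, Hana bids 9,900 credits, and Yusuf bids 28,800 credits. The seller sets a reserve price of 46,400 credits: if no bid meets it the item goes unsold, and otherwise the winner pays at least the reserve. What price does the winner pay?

Price paid: 46,400 credits.

Ordered from highest: Kai 49,700 credits, then Yusuf 28,800 credits, then Zara 28,000 credits, then Xiulan 10,000 credits, then Hana 9,900 credits, then Jamal 9,500 credits.
Kai has the highest bid, so Kai wins.
The second-highest bid is 28,800 credits, but the reserve 46,400 credits is higher, so the price is the reserve.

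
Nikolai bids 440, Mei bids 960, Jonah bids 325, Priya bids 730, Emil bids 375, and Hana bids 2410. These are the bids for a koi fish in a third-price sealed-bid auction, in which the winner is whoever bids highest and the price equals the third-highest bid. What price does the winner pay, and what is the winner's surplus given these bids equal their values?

Bids in descending order: Hana 2410, then Mei 960, then Priya 730, then Nikolai 440, then Emil 375, then Jonah 325.
Hana is the highest bidder, so Hana wins.
Under the third-price rule, the price is the third-highest bid: 730.
Surplus = 2410 − 730 = 1680.

Price 730; surplus 1680.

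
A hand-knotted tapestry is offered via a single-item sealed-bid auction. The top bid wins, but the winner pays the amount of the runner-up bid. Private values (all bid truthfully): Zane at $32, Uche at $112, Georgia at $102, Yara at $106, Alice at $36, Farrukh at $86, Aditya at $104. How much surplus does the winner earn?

Ranking the bids: Uche $112; Yara $106; Aditya $104; Georgia $102; Farrukh $86; Alice $36; Zane $32.
Uche wins with the top bid and pays the second-highest, $106.
Surplus = $112 − $106 = $6.

Winner's surplus: $6.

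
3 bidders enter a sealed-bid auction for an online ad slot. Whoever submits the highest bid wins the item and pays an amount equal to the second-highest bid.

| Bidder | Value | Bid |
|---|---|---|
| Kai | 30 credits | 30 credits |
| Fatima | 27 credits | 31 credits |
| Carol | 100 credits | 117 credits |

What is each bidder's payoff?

Kai 0 credits, Fatima 0 credits, Carol 69 credits.

Sorted high to low: Carol 117 credits, then Fatima 31 credits, then Kai 30 credits.
Carol has the top bid and wins; the price is the second-highest bid, 31 credits.
Carol's payoff = 100 credits − 31 credits = 69 credits. All other bidders lose, so their payoff is 0.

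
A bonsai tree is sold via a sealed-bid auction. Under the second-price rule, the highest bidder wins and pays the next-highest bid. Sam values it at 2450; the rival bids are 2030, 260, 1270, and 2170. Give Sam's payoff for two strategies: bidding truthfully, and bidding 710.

The highest competing bid is 2170.
Bidding truthfully at 2450: Sam has the top bid, wins, and pays the second-highest bid 2170. Payoff = 2450 − 2170 = 280.
Bidding 710: the top bid is 2170 (a rival), so Sam loses. Payoff = 0.
This is the dominant-strategy logic: truthful bidding weakly beats any alternative.

(a) 280  (b) 0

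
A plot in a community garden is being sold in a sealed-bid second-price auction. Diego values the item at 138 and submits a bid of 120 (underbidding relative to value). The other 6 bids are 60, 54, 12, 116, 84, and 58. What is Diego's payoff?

Highest competing bid: 116.
Diego's bid 120 is the highest overall, so Diego wins and pays the second-highest bid, 116.
Payoff = value − price = 138 − 116 = 22.

22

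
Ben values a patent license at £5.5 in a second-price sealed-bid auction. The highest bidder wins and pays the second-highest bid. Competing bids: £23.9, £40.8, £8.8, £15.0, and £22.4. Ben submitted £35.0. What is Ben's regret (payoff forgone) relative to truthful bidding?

The highest competing bid is £40.8.
Bidding truthfully at £5.5: the top bid is £40.8 (a rival), so Ben loses. Payoff = £0.0.
Bidding £35.0: the top bid is £40.8 (a rival), so Ben loses. Payoff = £0.0.
Regret = truthful payoff − actual payoff = £0.0 − £0.0 = £0.0.
The bid only affects whether you win, not the price — here both bids land on the same side of the top rival bid, so the deviation is payoff-neutral.

Payoff forgone: £0.0.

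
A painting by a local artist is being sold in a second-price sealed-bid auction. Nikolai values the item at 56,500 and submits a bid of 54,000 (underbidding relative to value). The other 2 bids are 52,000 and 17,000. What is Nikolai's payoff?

Payoff = 4,500.

Highest competing bid: 52,000.
Nikolai's bid 54,000 is the highest overall, so Nikolai wins and pays the second-highest bid, 52,000.
Payoff = value − price = 56,500 − 52,000 = 4,500.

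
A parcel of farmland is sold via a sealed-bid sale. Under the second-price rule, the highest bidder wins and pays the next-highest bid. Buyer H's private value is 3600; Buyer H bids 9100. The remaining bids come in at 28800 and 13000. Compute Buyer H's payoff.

Payoff = 0.

Highest competing bid: 28800.
Buyer H's bid 9100 is not the highest, so Buyer H loses, pays nothing, and earns zero payoff.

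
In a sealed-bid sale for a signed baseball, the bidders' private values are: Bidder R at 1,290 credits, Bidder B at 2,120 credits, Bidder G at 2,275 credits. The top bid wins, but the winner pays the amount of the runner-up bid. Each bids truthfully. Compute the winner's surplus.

Bids in descending order: Bidder G 2,275 credits, then Bidder B 2,120 credits, then Bidder R 1,290 credits.
Bidder G wins with the top bid and pays the second-highest, 2,120 credits.
Surplus = 2,275 credits − 2,120 credits = 155 credits.

Surplus = 155 credits.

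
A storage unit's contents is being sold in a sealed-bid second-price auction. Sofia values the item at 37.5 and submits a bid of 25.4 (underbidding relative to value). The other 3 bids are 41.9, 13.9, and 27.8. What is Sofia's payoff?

Payoff = 0.0.

Highest competing bid: 41.9.
Sofia's bid 25.4 is not the highest, so Sofia loses, pays nothing, and earns zero payoff.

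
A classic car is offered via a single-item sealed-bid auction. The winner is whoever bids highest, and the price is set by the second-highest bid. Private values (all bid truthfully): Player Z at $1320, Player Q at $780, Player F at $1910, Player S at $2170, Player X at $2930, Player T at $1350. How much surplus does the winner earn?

Ordered from highest: Player X $2930 > Player S $2170 > Player F $1910 > Player T $1350 > Player Z $1320 > Player Q $780.
Player X wins with the top bid and pays the second-highest, $2170.
Surplus = $2930 − $2170 = $760.

Surplus = $760.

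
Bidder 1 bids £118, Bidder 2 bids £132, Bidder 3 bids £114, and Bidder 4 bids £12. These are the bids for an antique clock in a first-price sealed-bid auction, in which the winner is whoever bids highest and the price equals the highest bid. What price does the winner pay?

The winner pays £132.

Sorted high to low: Bidder 2 £132, then Bidder 1 £118, then Bidder 3 £114, then Bidder 4 £12.
Bidder 2 is the highest bidder, so Bidder 2 wins.
Under the first-price rule, the price is the highest bid: £132.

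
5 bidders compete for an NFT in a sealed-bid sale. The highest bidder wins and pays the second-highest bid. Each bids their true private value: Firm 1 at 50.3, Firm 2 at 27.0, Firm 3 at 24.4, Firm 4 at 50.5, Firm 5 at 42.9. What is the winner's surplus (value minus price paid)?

Bids in descending order: Firm 4 50.5 > Firm 1 50.3 > Firm 5 42.9 > Firm 2 27.0 > Firm 3 24.4.
Firm 4 wins with the top bid and pays the second-highest, 50.3.
Surplus = 50.5 − 50.3 = 0.2.

Surplus = 0.2.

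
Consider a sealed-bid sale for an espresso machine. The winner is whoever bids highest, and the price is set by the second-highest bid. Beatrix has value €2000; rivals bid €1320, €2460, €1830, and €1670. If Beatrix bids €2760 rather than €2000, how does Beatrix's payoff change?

The highest competing bid is €2460.
Bidding truthfully at €2000: the top bid is €2460 (a rival), so Beatrix loses. Payoff = €0.
Bidding €2760: Beatrix has the top bid, wins, and pays the second-highest bid €2460. Payoff = €2000 − €2460 = -€460.
Change = -€460 − €0 = -€460.
This is the dominant-strategy logic: truthful bidding weakly beats any alternative.

Change in payoff: -€460.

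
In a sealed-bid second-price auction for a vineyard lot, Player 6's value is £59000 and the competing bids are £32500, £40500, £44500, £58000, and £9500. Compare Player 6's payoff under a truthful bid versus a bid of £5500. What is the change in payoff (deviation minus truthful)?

Change in payoff: -£1000.

The highest competing bid is £58000.
Bidding truthfully at £59000: Player 6 has the top bid, wins, and pays the second-highest bid £58000. Payoff = £59000 − £58000 = £1000.
Bidding £5500: the top bid is £58000 (a rival), so Player 6 loses. Payoff = £0.
Change = £0 − £1000 = -£1000.
Deviating from a truthful bid can only lose payoff in a second-price auction — never gain.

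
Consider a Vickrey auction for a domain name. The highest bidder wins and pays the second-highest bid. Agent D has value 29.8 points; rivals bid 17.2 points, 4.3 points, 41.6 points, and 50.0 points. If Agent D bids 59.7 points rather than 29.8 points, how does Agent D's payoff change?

The highest competing bid is 50.0 points.
Bidding truthfully at 29.8 points: the top bid is 50.0 points (a rival), so Agent D loses. Payoff = 0.0 points.
Bidding 59.7 points: Agent D has the top bid, wins, and pays the second-highest bid 50.0 points. Payoff = 29.8 points − 50.0 points = -20.2 points.
Change = -20.2 points − 0.0 points = -20.2 points.
This is the dominant-strategy logic: truthful bidding weakly beats any alternative.

-20.2 points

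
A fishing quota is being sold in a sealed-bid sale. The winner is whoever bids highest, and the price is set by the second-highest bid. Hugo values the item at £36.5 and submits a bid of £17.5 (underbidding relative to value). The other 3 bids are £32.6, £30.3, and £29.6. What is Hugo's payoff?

Highest competing bid: £32.6.
Hugo's bid £17.5 is not the highest, so Hugo loses, pays nothing, and earns zero payoff.

Payoff = £0.0.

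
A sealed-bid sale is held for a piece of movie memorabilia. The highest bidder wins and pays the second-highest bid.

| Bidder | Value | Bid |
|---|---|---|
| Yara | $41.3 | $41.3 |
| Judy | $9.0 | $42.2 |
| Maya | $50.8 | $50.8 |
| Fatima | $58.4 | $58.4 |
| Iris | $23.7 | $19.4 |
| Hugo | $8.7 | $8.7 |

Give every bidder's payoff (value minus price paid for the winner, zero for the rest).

Yara $0.0, Judy $0.0, Maya $0.0, Fatima $7.6, Iris $0.0, Hugo $0.0.

Ordered from highest: Fatima $58.4 > Maya $50.8 > Judy $42.2 > Yara $41.3 > Iris $19.4 > Hugo $8.7.
Fatima has the top bid and wins; the price is the second-highest bid, $50.8.
Fatima's payoff = $58.4 − $50.8 = $7.6. All other bidders lose, so their payoff is 0.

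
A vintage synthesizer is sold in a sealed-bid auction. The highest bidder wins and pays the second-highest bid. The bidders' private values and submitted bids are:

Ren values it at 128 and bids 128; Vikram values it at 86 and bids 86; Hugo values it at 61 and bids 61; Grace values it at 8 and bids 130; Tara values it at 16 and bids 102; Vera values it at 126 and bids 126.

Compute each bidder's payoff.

Ranking the bids: Grace 130 > Ren 128 > Vera 126 > Tara 102 > Vikram 86 > Hugo 61.
Grace has the top bid and wins; the price is the second-highest bid, 128.
Grace's payoff = 8 − 128 = -120. All other bidders lose, so their payoff is 0.

Payoffs: Ren 0, Vikram 0, Hugo 0, Grace -120, Tara 0, Vera 0.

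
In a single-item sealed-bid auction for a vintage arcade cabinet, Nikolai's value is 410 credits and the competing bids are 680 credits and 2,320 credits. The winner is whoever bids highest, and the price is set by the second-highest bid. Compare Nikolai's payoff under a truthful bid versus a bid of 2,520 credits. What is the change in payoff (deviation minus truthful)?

Payoff change: -1,910 credits.

The highest competing bid is 2,320 credits.
Bidding truthfully at 410 credits: the top bid is 2,320 credits (a rival), so Nikolai loses. Payoff = 0 credits.
Bidding 2,520 credits: Nikolai has the top bid, wins, and pays the second-highest bid 2,320 credits. Payoff = 410 credits − 2,320 credits = -1,910 credits.
Change = -1,910 credits − 0 credits = -1,910 credits.
Deviating from a truthful bid can only lose payoff in a second-price auction — never gain.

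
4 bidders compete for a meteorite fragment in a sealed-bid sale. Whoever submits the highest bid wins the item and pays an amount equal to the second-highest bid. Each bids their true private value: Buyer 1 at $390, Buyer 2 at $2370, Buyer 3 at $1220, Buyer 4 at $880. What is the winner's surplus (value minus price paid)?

Sorted high to low: Buyer 2 $2370 > Buyer 3 $1220 > Buyer 4 $880 > Buyer 1 $390.
Buyer 2 wins with the top bid and pays the second-highest, $1220.
Surplus = $2370 − $1220 = $1150.

Surplus = $1150.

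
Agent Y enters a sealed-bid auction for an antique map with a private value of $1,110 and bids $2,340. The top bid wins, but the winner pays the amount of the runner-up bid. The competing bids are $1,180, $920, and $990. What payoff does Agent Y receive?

-$70

Highest competing bid: $1,180.
Agent Y's bid $2,340 is the highest overall, so Agent Y wins and pays the second-highest bid, $1,180.
Payoff = value − price = $1,110 − $1,180 = -$70.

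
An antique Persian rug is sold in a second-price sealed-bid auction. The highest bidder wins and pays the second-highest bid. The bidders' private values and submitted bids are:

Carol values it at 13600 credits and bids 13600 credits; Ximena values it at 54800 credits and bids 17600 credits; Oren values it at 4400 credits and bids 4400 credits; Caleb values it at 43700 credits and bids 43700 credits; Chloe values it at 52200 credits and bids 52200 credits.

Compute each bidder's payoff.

Bids in descending order: Chloe 52200 credits; Caleb 43700 credits; Ximena 17600 credits; Carol 13600 credits; Oren 4400 credits.
Chloe has the top bid and wins; the price is the second-highest bid, 43700 credits.
Chloe's payoff = 52200 credits − 43700 credits = 8500 credits. All other bidders lose, so their payoff is 0.

Carol 0 credits, Ximena 0 credits, Oren 0 credits, Caleb 0 credits, Chloe 8500 credits.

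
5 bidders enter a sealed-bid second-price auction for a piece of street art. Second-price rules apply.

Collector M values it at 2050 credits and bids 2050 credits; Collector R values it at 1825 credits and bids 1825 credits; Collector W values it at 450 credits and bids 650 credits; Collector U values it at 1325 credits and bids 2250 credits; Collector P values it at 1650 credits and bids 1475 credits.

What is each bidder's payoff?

Ranking the bids: Collector U 2250 credits, then Collector M 2050 credits, then Collector R 1825 credits, then Collector P 1475 credits, then Collector W 650 credits.
Collector U has the top bid and wins; the price is the second-highest bid, 2050 credits.
Collector U's payoff = 1325 credits − 2050 credits = -725 credits. All other bidders lose, so their payoff is 0.

Collector M 0 credits, Collector R 0 credits, Collector W 0 credits, Collector U -725 credits, Collector P 0 credits.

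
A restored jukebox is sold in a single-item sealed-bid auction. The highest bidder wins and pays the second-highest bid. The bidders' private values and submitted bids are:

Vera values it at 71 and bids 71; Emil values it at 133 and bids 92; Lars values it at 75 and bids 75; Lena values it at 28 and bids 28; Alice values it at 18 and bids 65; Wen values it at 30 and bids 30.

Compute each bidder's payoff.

Ranking the bids: Emil 92, then Lars 75, then Vera 71, then Alice 65, then Wen 30, then Lena 28.
Emil has the top bid and wins; the price is the second-highest bid, 75.
Emil's payoff = 133 − 75 = 58. All other bidders lose, so their payoff is 0.

Vera 0, Emil 58, Lars 0, Lena 0, Alice 0, Wen 0.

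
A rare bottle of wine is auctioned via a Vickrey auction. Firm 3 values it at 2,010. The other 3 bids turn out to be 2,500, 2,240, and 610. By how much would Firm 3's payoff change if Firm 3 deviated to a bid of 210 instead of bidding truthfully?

0

The highest competing bid is 2,500.
Bidding truthfully at 2,010: the top bid is 2,500 (a rival), so Firm 3 loses. Payoff = 0.
Bidding 210: the top bid is 2,500 (a rival), so Firm 3 loses. Payoff = 0.
Change = 0 − 0 = 0.
The bid only affects whether you win, not the price — here both bids land on the same side of the top rival bid, so the deviation is payoff-neutral.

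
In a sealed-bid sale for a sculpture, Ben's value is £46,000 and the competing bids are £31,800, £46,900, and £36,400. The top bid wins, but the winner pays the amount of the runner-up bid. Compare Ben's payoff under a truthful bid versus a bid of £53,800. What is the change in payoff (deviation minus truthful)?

The highest competing bid is £46,900.
Bidding truthfully at £46,000: the top bid is £46,900 (a rival), so Ben loses. Payoff = £0.
Bidding £53,800: Ben has the top bid, wins, and pays the second-highest bid £46,900. Payoff = £46,000 − £46,900 = -£900.
Change = -£900 − £0 = -£900.

Payoff change: -£900.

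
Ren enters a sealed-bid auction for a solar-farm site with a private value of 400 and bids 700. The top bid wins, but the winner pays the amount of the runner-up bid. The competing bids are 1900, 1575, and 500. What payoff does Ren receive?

0

Highest competing bid: 1900.
Ren's bid 700 is not the highest, so Ren loses, pays nothing, and earns zero payoff.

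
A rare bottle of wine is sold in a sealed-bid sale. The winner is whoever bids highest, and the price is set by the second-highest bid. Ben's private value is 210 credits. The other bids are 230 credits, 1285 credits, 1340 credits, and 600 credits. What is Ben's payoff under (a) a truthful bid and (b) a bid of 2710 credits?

The highest competing bid is 1340 credits.
Bidding truthfully at 210 credits: the top bid is 1340 credits (a rival), so Ben loses. Payoff = 0 credits.
Bidding 2710 credits: Ben has the top bid, wins, and pays the second-highest bid 1340 credits. Payoff = 210 credits − 1340 credits = -1130 credits.
This is the dominant-strategy logic: truthful bidding weakly beats any alternative.

(a) 0 credits  (b) -1130 credits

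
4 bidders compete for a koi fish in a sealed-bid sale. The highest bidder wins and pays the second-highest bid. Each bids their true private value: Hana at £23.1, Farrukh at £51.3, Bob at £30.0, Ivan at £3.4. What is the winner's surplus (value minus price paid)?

Ranking the bids: Farrukh £51.3, then Bob £30.0, then Hana £23.1, then Ivan £3.4.
Farrukh wins with the top bid and pays the second-highest, £30.0.
Surplus = £51.3 − £30.0 = £21.3.

Surplus = £21.3.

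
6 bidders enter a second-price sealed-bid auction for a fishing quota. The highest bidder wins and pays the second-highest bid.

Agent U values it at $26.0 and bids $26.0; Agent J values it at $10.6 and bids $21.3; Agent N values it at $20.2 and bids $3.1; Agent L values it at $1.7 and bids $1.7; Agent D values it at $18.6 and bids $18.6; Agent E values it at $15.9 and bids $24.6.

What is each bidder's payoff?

Agent U $1.4, Agent J $0.0, Agent N $0.0, Agent L $0.0, Agent D $0.0, Agent E $0.0.

Ordered from highest: Agent U $26.0, then Agent E $24.6, then Agent J $21.3, then Agent D $18.6, then Agent N $3.1, then Agent L $1.7.
Agent U has the top bid and wins; the price is the second-highest bid, $24.6.
Agent U's payoff = $26.0 − $24.6 = $1.4. All other bidders lose, so their payoff is 0.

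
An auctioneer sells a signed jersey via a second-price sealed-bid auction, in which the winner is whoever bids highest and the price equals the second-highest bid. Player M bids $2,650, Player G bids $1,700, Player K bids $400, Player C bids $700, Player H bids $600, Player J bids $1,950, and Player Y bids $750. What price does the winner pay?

$1,950

Bids in descending order: Player M $2,650 > Player J $1,950 > Player G $1,700 > Player Y $750 > Player C $700 > Player H $600 > Player K $400.
Player M is the highest bidder, so Player M wins.
Under the second-price rule, the price is the second-highest bid: $1,950.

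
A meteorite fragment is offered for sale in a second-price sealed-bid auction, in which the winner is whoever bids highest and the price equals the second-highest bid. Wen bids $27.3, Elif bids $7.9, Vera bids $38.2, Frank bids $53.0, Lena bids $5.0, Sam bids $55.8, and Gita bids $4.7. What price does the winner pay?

$53.0

Sorted high to low: Sam $55.8; Frank $53.0; Vera $38.2; Wen $27.3; Elif $7.9; Lena $5.0; Gita $4.7.
Sam is the highest bidder, so Sam wins.
Under the second-price rule, the price is the second-highest bid: $53.0.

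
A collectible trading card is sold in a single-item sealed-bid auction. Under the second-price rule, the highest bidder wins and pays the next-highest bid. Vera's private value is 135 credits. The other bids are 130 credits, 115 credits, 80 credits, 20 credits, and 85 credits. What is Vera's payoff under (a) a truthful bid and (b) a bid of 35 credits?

The highest competing bid is 130 credits.
Bidding truthfully at 135 credits: Vera has the top bid, wins, and pays the second-highest bid 130 credits. Payoff = 135 credits − 130 credits = 5 credits.
Bidding 35 credits: the top bid is 130 credits (a rival), so Vera loses. Payoff = 0 credits.

Truthful: 5 credits; alternative: 0 credits.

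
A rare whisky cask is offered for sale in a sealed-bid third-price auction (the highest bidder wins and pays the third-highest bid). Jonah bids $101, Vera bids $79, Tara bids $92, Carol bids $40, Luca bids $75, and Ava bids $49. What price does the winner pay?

Price paid: $79.

Ranking the bids: Jonah $101, then Tara $92, then Vera $79, then Luca $75, then Ava $49, then Carol $40.
Jonah is the highest bidder, so Jonah wins.
Under the third-price rule, the price is the third-highest bid: $79.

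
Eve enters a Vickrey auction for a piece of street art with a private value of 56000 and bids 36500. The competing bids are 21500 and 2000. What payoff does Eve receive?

Highest competing bid: 21500.
Eve's bid 36500 is the highest overall, so Eve wins and pays the second-highest bid, 21500.
Payoff = value − price = 56000 − 21500 = 34500.

Payoff = 34500.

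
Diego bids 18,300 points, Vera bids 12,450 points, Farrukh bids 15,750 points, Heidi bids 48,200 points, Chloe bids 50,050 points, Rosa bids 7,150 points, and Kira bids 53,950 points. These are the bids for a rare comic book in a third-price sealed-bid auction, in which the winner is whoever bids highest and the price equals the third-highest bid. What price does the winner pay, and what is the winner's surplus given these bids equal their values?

Bids in descending order: Kira 53,950 points; Chloe 50,050 points; Heidi 48,200 points; Diego 18,300 points; Farrukh 15,750 points; Vera 12,450 points; Rosa 7,150 points.
Kira is the highest bidder, so Kira wins.
Under the third-price rule, the price is the third-highest bid: 48,200 points.
Surplus = 53,950 points − 48,200 points = 5,750 points.

Price 48,200 points; surplus 5,750 points.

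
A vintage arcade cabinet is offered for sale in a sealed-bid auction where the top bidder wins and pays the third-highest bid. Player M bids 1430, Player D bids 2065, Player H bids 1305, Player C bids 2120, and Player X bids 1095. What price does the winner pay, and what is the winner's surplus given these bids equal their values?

The winner pays 1430 for a surplus of 690.

Ordered from highest: Player C 2120; Player D 2065; Player M 1430; Player H 1305; Player X 1095.
Player C is the highest bidder, so Player C wins.
Under the third-price rule, the price is the third-highest bid: 1430.
Surplus = 2120 − 1430 = 690.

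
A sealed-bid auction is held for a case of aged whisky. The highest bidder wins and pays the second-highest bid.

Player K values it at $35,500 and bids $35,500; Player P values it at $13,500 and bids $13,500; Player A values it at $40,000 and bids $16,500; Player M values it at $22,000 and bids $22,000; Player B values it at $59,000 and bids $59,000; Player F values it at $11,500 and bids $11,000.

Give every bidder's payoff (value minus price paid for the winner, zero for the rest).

Bids in descending order: Player B $59,000; Player K $35,500; Player M $22,000; Player A $16,500; Player P $13,500; Player F $11,000.
Player B has the top bid and wins; the price is the second-highest bid, $35,500.
Player B's payoff = $59,000 − $35,500 = $23,500. All other bidders lose, so their payoff is 0.

Payoffs: Player K $0, Player P $0, Player A $0, Player M $0, Player B $23,500, Player F $0.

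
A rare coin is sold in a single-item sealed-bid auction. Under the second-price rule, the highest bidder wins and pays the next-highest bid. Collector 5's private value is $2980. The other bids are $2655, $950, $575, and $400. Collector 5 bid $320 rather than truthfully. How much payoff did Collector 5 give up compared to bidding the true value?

$325

The highest competing bid is $2655.
Bidding truthfully at $2980: Collector 5 has the top bid, wins, and pays the second-highest bid $2655. Payoff = $2980 − $2655 = $325.
Bidding $320: the top bid is $2655 (a rival), so Collector 5 loses. Payoff = $0.
Regret = truthful payoff − actual payoff = $325 − $0 = $325.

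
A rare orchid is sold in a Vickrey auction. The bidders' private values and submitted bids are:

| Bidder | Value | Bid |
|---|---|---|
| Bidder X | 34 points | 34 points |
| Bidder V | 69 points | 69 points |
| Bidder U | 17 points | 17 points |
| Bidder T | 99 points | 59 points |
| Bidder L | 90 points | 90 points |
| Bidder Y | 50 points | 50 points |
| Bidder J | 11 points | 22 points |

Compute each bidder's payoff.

Bidder X 0 points, Bidder V 0 points, Bidder U 0 points, Bidder T 0 points, Bidder L 21 points, Bidder Y 0 points, Bidder J 0 points.

Ranking the bids: Bidder L 90 points > Bidder V 69 points > Bidder T 59 points > Bidder Y 50 points > Bidder X 34 points > Bidder J 22 points > Bidder U 17 points.
Bidder L has the top bid and wins; the price is the second-highest bid, 69 points.
Bidder L's payoff = 90 points − 69 points = 21 points. All other bidders lose, so their payoff is 0.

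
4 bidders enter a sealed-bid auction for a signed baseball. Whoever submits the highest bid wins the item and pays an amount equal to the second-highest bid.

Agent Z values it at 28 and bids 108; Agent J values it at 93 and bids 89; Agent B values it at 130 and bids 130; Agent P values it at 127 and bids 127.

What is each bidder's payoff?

Sorted high to low: Agent B 130, then Agent P 127, then Agent Z 108, then Agent J 89.
Agent B has the top bid and wins; the price is the second-highest bid, 127.
Agent B's payoff = 130 − 127 = 3. All other bidders lose, so their payoff is 0.

Payoffs: Agent Z 0, Agent J 0, Agent B 3, Agent P 0.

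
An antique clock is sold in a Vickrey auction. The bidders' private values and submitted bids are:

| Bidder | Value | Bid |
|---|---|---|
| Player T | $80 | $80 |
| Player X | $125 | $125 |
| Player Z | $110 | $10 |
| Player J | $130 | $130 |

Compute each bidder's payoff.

Player T $0, Player X $0, Player Z $0, Player J $5.

Ordered from highest: Player J $130; Player X $125; Player T $80; Player Z $10.
Player J has the top bid and wins; the price is the second-highest bid, $125.
Player J's payoff = $130 − $125 = $5. All other bidders lose, so their payoff is 0.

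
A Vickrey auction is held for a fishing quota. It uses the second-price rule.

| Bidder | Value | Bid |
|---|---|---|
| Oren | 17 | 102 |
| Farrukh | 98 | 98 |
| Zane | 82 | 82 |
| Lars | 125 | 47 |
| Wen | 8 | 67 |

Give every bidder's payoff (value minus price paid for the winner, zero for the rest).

Oren -81, Farrukh 0, Zane 0, Lars 0, Wen 0.

Sorted high to low: Oren 102 > Farrukh 98 > Zane 82 > Wen 67 > Lars 47.
Oren has the top bid and wins; the price is the second-highest bid, 98.
Oren's payoff = 17 − 98 = -81. All other bidders lose, so their payoff is 0.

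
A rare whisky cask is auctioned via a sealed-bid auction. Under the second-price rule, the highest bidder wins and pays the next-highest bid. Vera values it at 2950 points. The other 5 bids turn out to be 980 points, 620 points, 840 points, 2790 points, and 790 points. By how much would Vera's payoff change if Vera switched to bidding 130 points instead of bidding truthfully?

The highest competing bid is 2790 points.
Bidding truthfully at 2950 points: Vera has the top bid, wins, and pays the second-highest bid 2790 points. Payoff = 2950 points − 2790 points = 160 points.
Bidding 130 points: the top bid is 2790 points (a rival), so Vera loses. Payoff = 0 points.
Change = 0 points − 160 points = -160 points.
Deviating from a truthful bid can only lose payoff in a second-price auction — never gain.

Payoff change: -160 points.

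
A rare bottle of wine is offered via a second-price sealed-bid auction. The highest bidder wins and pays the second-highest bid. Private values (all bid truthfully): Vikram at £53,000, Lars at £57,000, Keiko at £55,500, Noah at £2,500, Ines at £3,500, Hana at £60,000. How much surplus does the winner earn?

Sorted high to low: Hana £60,000 > Lars £57,000 > Keiko £55,500 > Vikram £53,000 > Ines £3,500 > Noah £2,500.
Hana wins with the top bid and pays the second-highest, £57,000.
Surplus = £60,000 − £57,000 = £3,000.

£3,000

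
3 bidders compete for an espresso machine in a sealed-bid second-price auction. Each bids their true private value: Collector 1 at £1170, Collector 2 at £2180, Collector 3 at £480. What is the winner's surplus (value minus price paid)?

Winner's surplus: £1010.

Bids in descending order: Collector 2 £2180 > Collector 1 £1170 > Collector 3 £480.
Collector 2 wins with the top bid and pays the second-highest, £1170.
Surplus = £2180 − £1170 = £1010.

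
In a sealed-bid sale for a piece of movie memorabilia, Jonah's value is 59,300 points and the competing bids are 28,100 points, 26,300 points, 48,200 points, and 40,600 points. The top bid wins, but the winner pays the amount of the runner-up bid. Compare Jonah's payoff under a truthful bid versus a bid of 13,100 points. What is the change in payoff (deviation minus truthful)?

The highest competing bid is 48,200 points.
Bidding truthfully at 59,300 points: Jonah has the top bid, wins, and pays the second-highest bid 48,200 points. Payoff = 59,300 points − 48,200 points = 11,100 points.
Bidding 13,100 points: the top bid is 48,200 points (a rival), so Jonah loses. Payoff = 0 points.
Change = 0 points − 11,100 points = -11,100 points.

-11,100 points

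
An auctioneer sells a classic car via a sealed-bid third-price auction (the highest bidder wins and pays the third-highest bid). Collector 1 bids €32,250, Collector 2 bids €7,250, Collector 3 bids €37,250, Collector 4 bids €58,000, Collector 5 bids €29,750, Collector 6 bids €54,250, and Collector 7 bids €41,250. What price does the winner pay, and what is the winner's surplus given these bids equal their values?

Ordered from highest: Collector 4 €58,000; Collector 6 €54,250; Collector 7 €41,250; Collector 3 €37,250; Collector 1 €32,250; Collector 5 €29,750; Collector 2 €7,250.
Collector 4 is the highest bidder, so Collector 4 wins.
Under the third-price rule, the price is the third-highest bid: €41,250.
Surplus = €58,000 − €41,250 = €16,750.

The winner pays €41,250 for a surplus of €16,750.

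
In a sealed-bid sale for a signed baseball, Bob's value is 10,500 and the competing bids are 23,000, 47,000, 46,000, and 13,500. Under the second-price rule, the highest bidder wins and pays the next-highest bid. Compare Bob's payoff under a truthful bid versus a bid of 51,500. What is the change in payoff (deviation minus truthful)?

Change in payoff: -36,500.

The highest competing bid is 47,000.
Bidding truthfully at 10,500: the top bid is 47,000 (a rival), so Bob loses. Payoff = 0.
Bidding 51,500: Bob has the top bid, wins, and pays the second-highest bid 47,000. Payoff = 10,500 − 47,000 = -36,500.
Change = -36,500 − 0 = -36,500.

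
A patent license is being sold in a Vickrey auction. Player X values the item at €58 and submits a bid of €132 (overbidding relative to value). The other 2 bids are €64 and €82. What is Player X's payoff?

Highest competing bid: €82.
Player X's bid €132 is the highest overall, so Player X wins and pays the second-highest bid, €82.
Payoff = value − price = €58 − €82 = -€24.

Player X's payoff: -€24.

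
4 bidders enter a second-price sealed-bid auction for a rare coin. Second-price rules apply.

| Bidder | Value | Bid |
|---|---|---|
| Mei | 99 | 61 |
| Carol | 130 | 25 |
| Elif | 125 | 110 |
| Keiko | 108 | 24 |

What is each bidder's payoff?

Payoffs: Mei 0, Carol 0, Elif 64, Keiko 0.

Sorted high to low: Elif 110, then Mei 61, then Carol 25, then Keiko 24.
Elif has the top bid and wins; the price is the second-highest bid, 61.
Elif's payoff = 125 − 61 = 64. All other bidders lose, so their payoff is 0.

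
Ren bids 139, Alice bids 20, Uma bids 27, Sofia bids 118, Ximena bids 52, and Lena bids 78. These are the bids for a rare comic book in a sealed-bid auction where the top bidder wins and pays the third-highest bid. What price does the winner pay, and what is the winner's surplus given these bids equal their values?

The winner pays 78 for a surplus of 61.

Ranking the bids: Ren 139; Sofia 118; Lena 78; Ximena 52; Uma 27; Alice 20.
Ren is the highest bidder, so Ren wins.
Under the third-price rule, the price is the third-highest bid: 78.
Surplus = 139 − 78 = 61.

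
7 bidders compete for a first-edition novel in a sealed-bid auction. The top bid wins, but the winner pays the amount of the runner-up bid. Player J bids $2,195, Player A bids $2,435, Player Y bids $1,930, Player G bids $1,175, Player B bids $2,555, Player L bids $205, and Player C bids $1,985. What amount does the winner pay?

Sorted high to low: Player B $2,555; Player A $2,435; Player J $2,195; Player C $1,985; Player Y $1,930; Player G $1,175; Player L $205.
Player B has the highest bid, so Player B wins.
The second-highest bid is $2,435, so that is what Player B pays.

$2,435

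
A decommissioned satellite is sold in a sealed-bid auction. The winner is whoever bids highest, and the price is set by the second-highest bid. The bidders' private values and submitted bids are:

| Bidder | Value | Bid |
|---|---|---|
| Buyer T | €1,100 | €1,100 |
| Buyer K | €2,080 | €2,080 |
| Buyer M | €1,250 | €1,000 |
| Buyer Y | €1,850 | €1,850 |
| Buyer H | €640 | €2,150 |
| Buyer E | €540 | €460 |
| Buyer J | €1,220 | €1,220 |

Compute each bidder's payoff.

Ordered from highest: Buyer H €2,150 > Buyer K €2,080 > Buyer Y €1,850 > Buyer J €1,220 > Buyer T €1,100 > Buyer M €1,000 > Buyer E €460.
Buyer H has the top bid and wins; the price is the second-highest bid, €2,080.
Buyer H's payoff = €640 − €2,080 = -€1,440. All other bidders lose, so their payoff is 0.

Buyer T €0, Buyer K €0, Buyer M €0, Buyer Y €0, Buyer H -€1,440, Buyer E €0, Buyer J €0.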